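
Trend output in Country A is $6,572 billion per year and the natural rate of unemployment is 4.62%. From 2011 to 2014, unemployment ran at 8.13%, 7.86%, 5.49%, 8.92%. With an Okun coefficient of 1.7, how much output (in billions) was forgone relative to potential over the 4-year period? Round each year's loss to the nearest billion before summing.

$1,331 billion

Year 2011: gap = -1.7 × (8.13 - 4.62) = -5.967%, loss ≈ 6572 × 5.967/100 ≈ 392.
Year 2012: gap = -1.7 × (7.86 - 4.62) = -5.508%, loss ≈ 6572 × 5.508/100 ≈ 362.
Year 2013: gap = -1.7 × (5.49 - 4.62) = -1.479%, loss ≈ 6572 × 1.479/100 ≈ 97.
Year 2014: gap = -1.7 × (8.92 - 4.62) = -7.31%, loss ≈ 6572 × 7.31/100 ≈ 480.
Total lost output = 392 + 362 + 97 + 480 = 1331 billion.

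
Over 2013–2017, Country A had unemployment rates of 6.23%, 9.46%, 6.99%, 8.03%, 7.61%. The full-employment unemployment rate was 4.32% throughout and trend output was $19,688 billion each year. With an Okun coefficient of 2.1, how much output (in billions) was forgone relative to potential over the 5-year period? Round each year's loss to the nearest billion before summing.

Year 2013: gap = -2.1 × (6.23 - 4.32) = -4.011%, loss ≈ 19688 × 4.011/100 ≈ 790.
Year 2014: gap = -2.1 × (9.46 - 4.32) = -10.794%, loss ≈ 19688 × 10.794/100 ≈ 2125.
Year 2015: gap = -2.1 × (6.99 - 4.32) = -5.607%, loss ≈ 19688 × 5.607/100 ≈ 1104.
Year 2016: gap = -2.1 × (8.03 - 4.32) = -7.791%, loss ≈ 19688 × 7.791/100 ≈ 1534.
Year 2017: gap = -2.1 × (7.61 - 4.32) = -6.909%, loss ≈ 19688 × 6.909/100 ≈ 1360.
Total lost output = 790 + 2125 + 1104 + 1534 + 1360 = 6913 billion.

$6,913 billion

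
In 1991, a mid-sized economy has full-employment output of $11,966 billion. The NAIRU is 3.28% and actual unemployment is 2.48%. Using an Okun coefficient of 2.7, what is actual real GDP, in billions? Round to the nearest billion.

$12,224 billion

Unemployment gap = 2.48 - 3.28 = -0.8 points, so the output gap is -2.7 × (-0.8) = 2.16%.
Actual GDP = 11966 × (1 + 2.16/100) = 11966 × 1.0216 ≈ 12224 billion.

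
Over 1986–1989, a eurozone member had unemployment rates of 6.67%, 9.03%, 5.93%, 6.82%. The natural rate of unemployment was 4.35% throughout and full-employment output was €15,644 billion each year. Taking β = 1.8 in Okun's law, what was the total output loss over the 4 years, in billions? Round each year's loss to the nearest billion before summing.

Year 1986: gap = -1.8 × (6.67 - 4.35) = -4.176%, loss ≈ 15644 × 4.176/100 ≈ 653.
Year 1987: gap = -1.8 × (9.03 - 4.35) = -8.424%, loss ≈ 15644 × 8.424/100 ≈ 1318.
Year 1988: gap = -1.8 × (5.93 - 4.35) = -2.844%, loss ≈ 15644 × 2.844/100 ≈ 445.
Year 1989: gap = -1.8 × (6.82 - 4.35) = -4.446%, loss ≈ 15644 × 4.446/100 ≈ 696.
Total lost output = 653 + 1318 + 445 + 696 = 3112 billion.

€3,112 billion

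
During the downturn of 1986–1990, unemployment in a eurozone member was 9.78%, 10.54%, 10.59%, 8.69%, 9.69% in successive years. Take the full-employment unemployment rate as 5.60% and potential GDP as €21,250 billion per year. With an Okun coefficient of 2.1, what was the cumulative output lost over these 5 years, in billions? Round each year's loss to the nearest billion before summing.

€9,500 billion

Year 1986: gap = -2.1 × (9.78 - 5.6) = -8.778%, loss ≈ 21250 × 8.778/100 ≈ 1865.
Year 1987: gap = -2.1 × (10.54 - 5.6) = -10.374%, loss ≈ 21250 × 10.374/100 ≈ 2204.
Year 1988: gap = -2.1 × (10.59 - 5.6) = -10.479%, loss ≈ 21250 × 10.479/100 ≈ 2227.
Year 1989: gap = -2.1 × (8.69 - 5.6) = -6.489%, loss ≈ 21250 × 6.489/100 ≈ 1379.
Year 1990: gap = -2.1 × (9.69 - 5.6) = -8.589%, loss ≈ 21250 × 8.589/100 ≈ 1825.
Total lost output = 1865 + 2204 + 2227 + 1379 + 1825 = 9500 billion.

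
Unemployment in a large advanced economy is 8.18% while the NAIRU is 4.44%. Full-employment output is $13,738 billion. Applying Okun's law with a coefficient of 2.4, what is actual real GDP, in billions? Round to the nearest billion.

$12,505 billion

Unemployment gap = 8.18 - 4.44 = 3.74 points, so the output gap is -2.4 × 3.74 = -8.976%.
Actual GDP = 13738 × (1 - 8.976/100) = 13738 × 0.91024 ≈ 12505 billion.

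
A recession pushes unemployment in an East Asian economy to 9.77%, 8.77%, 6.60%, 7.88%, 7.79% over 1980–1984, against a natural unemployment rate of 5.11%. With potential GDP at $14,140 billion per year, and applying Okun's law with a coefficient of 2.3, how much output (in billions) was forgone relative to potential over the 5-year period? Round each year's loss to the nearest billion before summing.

Year 1980: gap = -2.3 × (9.77 - 5.11) = -10.718%, loss ≈ 14140 × 10.718/100 ≈ 1516.
Year 1981: gap = -2.3 × (8.77 - 5.11) = -8.418%, loss ≈ 14140 × 8.418/100 ≈ 1190.
Year 1982: gap = -2.3 × (6.6 - 5.11) = -3.427%, loss ≈ 14140 × 3.427/100 ≈ 485.
Year 1983: gap = -2.3 × (7.88 - 5.11) = -6.371%, loss ≈ 14140 × 6.371/100 ≈ 901.
Year 1984: gap = -2.3 × (7.79 - 5.11) = -6.164%, loss ≈ 14140 × 6.164/100 ≈ 872.
Total lost output = 1516 + 1190 + 485 + 901 + 872 = 4964 billion.

$4,964 billion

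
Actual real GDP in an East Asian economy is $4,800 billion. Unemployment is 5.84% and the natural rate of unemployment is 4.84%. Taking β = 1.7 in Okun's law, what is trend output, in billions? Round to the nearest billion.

$4,883 billion

Unemployment gap = 5.84 - 4.84 = 1 point, so output gap = -1.7 × 1 = -1.7%.
Since Y = Y* × (1 + gap/100), Y* = 4800/0.983 ≈ 4883 billion.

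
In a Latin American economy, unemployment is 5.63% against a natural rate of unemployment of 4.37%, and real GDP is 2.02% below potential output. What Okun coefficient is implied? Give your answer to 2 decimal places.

Okun's law: output gap = -β × (u - u*).
-2.02 = -β × (5.63 - 4.37) = -β × 1.26, so β = 2.02/1.26 = 1.60.

β ≈ 1.60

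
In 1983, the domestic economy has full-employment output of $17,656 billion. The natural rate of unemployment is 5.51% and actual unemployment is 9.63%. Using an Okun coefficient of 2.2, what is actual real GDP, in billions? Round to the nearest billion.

Unemployment gap = 9.63 - 5.51 = 4.12 points, so the output gap is -2.2 × 4.12 = -9.064%.
Actual GDP = 17656 × (1 - 9.064/100) = 17656 × 0.90936 ≈ 16056 billion.

$16,056 billion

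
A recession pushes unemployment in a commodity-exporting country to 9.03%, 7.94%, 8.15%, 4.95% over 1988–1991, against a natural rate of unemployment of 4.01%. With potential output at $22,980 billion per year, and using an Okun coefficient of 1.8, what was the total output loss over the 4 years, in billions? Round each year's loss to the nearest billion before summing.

Year 1988: gap = -1.8 × (9.03 - 4.01) = -9.036%, loss ≈ 22980 × 9.036/100 ≈ 2076.
Year 1989: gap = -1.8 × (7.94 - 4.01) = -7.074%, loss ≈ 22980 × 7.074/100 ≈ 1626.
Year 1990: gap = -1.8 × (8.15 - 4.01) = -7.452%, loss ≈ 22980 × 7.452/100 ≈ 1712.
Year 1991: gap = -1.8 × (4.95 - 4.01) = -1.692%, loss ≈ 22980 × 1.692/100 ≈ 389.
Total lost output = 2076 + 1626 + 1712 + 389 = 5803 billion.

$5,803 billion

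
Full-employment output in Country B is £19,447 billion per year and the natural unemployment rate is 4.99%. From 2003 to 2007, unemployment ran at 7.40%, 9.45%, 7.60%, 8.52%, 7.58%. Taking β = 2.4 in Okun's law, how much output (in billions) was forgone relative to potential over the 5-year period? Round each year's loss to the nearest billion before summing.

£7,282 billion

Year 2003: gap = -2.4 × (7.4 - 4.99) = -5.784%, loss ≈ 19447 × 5.784/100 ≈ 1125.
Year 2004: gap = -2.4 × (9.45 - 4.99) = -10.704%, loss ≈ 19447 × 10.704/100 ≈ 2082.
Year 2005: gap = -2.4 × (7.6 - 4.99) = -6.264%, loss ≈ 19447 × 6.264/100 ≈ 1218.
Year 2006: gap = -2.4 × (8.52 - 4.99) = -8.472%, loss ≈ 19447 × 8.472/100 ≈ 1648.
Year 2007: gap = -2.4 × (7.58 - 4.99) = -6.216%, loss ≈ 19447 × 6.216/100 ≈ 1209.
Total lost output = 1125 + 2082 + 1218 + 1648 + 1209 = 7282 billion.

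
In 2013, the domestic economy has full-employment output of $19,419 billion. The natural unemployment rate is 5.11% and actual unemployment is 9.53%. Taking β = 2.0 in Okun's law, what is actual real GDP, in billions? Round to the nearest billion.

Unemployment gap = 9.53 - 5.11 = 4.42 points, so the output gap is -2 × 4.42 = -8.84%.
Actual GDP = 19419 × (1 - 8.84/100) = 19419 × 0.9116 ≈ 17702 billion.

$17,702 billion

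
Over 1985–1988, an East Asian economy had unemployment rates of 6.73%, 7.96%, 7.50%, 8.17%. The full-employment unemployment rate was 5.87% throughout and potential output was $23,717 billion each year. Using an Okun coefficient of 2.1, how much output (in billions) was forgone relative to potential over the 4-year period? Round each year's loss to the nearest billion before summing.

Year 1985: gap = -2.1 × (6.73 - 5.87) = -1.806%, loss ≈ 23717 × 1.806/100 ≈ 428.
Year 1986: gap = -2.1 × (7.96 - 5.87) = -4.389%, loss ≈ 23717 × 4.389/100 ≈ 1041.
Year 1987: gap = -2.1 × (7.5 - 5.87) = -3.423%, loss ≈ 23717 × 3.423/100 ≈ 812.
Year 1988: gap = -2.1 × (8.17 - 5.87) = -4.83%, loss ≈ 23717 × 4.83/100 ≈ 1146.
Total lost output = 428 + 1041 + 812 + 1146 = 3427 billion.

$3,427 billion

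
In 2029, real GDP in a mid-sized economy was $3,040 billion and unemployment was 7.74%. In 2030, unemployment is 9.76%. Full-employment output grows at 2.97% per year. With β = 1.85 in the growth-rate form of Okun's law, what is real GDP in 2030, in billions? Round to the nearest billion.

$3,017 billion

Δu = 9.76 - 7.74 = 2.02 points.
Okun's law (growth form): g_Y = g_Y* - β × Δu = 2.97 - 1.85 × (2.02) = 2.97 - 3.737 = -0.767%.
Real GDP in the next year = 3040 × (1 - 0.767/100) = 3040 × 0.99233 ≈ 3017 billion.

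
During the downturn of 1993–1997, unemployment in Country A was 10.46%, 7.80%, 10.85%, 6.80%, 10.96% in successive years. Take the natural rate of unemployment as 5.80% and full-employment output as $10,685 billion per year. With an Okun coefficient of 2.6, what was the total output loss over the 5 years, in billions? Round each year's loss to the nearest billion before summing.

$4,965 billion

Year 1993: gap = -2.6 × (10.46 - 5.8) = -12.116%, loss ≈ 10685 × 12.116/100 ≈ 1295.
Year 1994: gap = -2.6 × (7.8 - 5.8) = -5.2%, loss ≈ 10685 × 5.2/100 ≈ 556.
Year 1995: gap = -2.6 × (10.85 - 5.8) = -13.13%, loss ≈ 10685 × 13.13/100 ≈ 1403.
Year 1996: gap = -2.6 × (6.8 - 5.8) = -2.6%, loss ≈ 10685 × 2.6/100 ≈ 278.
Year 1997: gap = -2.6 × (10.96 - 5.8) = -13.416%, loss ≈ 10685 × 13.416/100 ≈ 1433.
Total lost output = 1295 + 556 + 1403 + 278 + 1433 = 4965 billion.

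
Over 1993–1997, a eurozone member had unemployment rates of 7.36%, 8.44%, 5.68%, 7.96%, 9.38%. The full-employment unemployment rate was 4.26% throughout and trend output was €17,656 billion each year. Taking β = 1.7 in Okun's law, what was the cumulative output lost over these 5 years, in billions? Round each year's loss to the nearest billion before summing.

Year 1993: gap = -1.7 × (7.36 - 4.26) = -5.27%, loss ≈ 17656 × 5.27/100 ≈ 930.
Year 1994: gap = -1.7 × (8.44 - 4.26) = -7.106%, loss ≈ 17656 × 7.106/100 ≈ 1255.
Year 1995: gap = -1.7 × (5.68 - 4.26) = -2.414%, loss ≈ 17656 × 2.414/100 ≈ 426.
Year 1996: gap = -1.7 × (7.96 - 4.26) = -6.29%, loss ≈ 17656 × 6.29/100 ≈ 1111.
Year 1997: gap = -1.7 × (9.38 - 4.26) = -8.704%, loss ≈ 17656 × 8.704/100 ≈ 1537.
Total lost output = 930 + 1255 + 426 + 1111 + 1537 = 5259 billion.

€5,259 billion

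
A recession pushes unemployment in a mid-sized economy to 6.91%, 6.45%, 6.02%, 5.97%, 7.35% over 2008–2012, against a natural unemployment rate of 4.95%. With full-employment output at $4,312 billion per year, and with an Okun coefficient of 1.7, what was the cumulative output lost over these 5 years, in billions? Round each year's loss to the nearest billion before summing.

Year 2008: gap = -1.7 × (6.91 - 4.95) = -3.332%, loss ≈ 4312 × 3.332/100 ≈ 144.
Year 2009: gap = -1.7 × (6.45 - 4.95) = -2.55%, loss ≈ 4312 × 2.55/100 ≈ 110.
Year 2010: gap = -1.7 × (6.02 - 4.95) = -1.819%, loss ≈ 4312 × 1.819/100 ≈ 78.
Year 2011: gap = -1.7 × (5.97 - 4.95) = -1.734%, loss ≈ 4312 × 1.734/100 ≈ 75.
Year 2012: gap = -1.7 × (7.35 - 4.95) = -4.08%, loss ≈ 4312 × 4.08/100 ≈ 176.
Total lost output = 144 + 110 + 78 + 75 + 176 = 583 billion.

$583 billion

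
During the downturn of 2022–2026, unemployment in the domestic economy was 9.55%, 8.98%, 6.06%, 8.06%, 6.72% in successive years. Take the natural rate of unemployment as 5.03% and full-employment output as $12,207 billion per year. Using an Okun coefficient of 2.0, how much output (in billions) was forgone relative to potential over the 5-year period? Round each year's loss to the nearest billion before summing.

$3,472 billion

Year 2022: gap = -2.0 × (9.55 - 5.03) = -9.04%, loss ≈ 12207 × 9.04/100 ≈ 1104.
Year 2023: gap = -2.0 × (8.98 - 5.03) = -7.9%, loss ≈ 12207 × 7.9/100 ≈ 964.
Year 2024: gap = -2.0 × (6.06 - 5.03) = -2.06%, loss ≈ 12207 × 2.06/100 ≈ 251.
Year 2025: gap = -2.0 × (8.06 - 5.03) = -6.06%, loss ≈ 12207 × 6.06/100 ≈ 740.
Year 2026: gap = -2.0 × (6.72 - 5.03) = -3.38%, loss ≈ 12207 × 3.38/100 ≈ 413.
Total lost output = 1104 + 964 + 251 + 740 + 413 = 3472 billion.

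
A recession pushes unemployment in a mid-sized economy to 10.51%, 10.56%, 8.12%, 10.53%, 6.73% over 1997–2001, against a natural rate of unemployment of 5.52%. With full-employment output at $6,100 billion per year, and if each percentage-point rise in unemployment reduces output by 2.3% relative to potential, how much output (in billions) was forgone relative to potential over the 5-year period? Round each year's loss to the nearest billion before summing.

$2,645 billion

Year 1997: gap = -2.3 × (10.51 - 5.52) = -11.477%, loss ≈ 6100 × 11.477/100 ≈ 700.
Year 1998: gap = -2.3 × (10.56 - 5.52) = -11.592%, loss ≈ 6100 × 11.592/100 ≈ 707.
Year 1999: gap = -2.3 × (8.12 - 5.52) = -5.98%, loss ≈ 6100 × 5.98/100 ≈ 365.
Year 2000: gap = -2.3 × (10.53 - 5.52) = -11.523%, loss ≈ 6100 × 11.523/100 ≈ 703.
Year 2001: gap = -2.3 × (6.73 - 5.52) = -2.783%, loss ≈ 6100 × 2.783/100 ≈ 170.
Total lost output = 700 + 707 + 365 + 703 + 170 = 2645 billion.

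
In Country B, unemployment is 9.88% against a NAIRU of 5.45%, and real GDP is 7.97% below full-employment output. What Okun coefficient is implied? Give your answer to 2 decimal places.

Okun's law: output gap = -β × (u - u*).
-7.97 = -β × (9.88 - 5.45) = -β × 4.43, so β = 7.97/4.43 = 1.80.

β ≈ 1.80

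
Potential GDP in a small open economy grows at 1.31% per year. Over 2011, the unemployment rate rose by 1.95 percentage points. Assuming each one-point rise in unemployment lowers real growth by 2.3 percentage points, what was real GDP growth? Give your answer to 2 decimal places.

-3.18%

Growth-rate Okun's law: g_Y = g_Y* - β × Δu.
g_Y = 1.31 - 2.3 × (1.95) = 1.31 - 4.485 = -3.175%, i.e. -3.18% to 2 d.p.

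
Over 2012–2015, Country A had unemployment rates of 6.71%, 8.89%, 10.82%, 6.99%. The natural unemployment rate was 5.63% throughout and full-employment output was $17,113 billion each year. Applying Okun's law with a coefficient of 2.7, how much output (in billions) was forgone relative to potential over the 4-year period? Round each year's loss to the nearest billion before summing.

Year 2012: gap = -2.7 × (6.71 - 5.63) = -2.916%, loss ≈ 17113 × 2.916/100 ≈ 499.
Year 2013: gap = -2.7 × (8.89 - 5.63) = -8.802%, loss ≈ 17113 × 8.802/100 ≈ 1506.
Year 2014: gap = -2.7 × (10.82 - 5.63) = -14.013%, loss ≈ 17113 × 14.013/100 ≈ 2398.
Year 2015: gap = -2.7 × (6.99 - 5.63) = -3.672%, loss ≈ 17113 × 3.672/100 ≈ 628.
Total lost output = 499 + 1506 + 2398 + 628 = 5031 billion.

$5,031 billion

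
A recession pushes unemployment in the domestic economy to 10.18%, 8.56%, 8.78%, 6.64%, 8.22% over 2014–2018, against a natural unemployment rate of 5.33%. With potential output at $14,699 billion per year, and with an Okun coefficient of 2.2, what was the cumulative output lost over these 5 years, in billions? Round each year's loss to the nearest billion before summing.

Year 2014: gap = -2.2 × (10.18 - 5.33) = -10.67%, loss ≈ 14699 × 10.67/100 ≈ 1568.
Year 2015: gap = -2.2 × (8.56 - 5.33) = -7.106%, loss ≈ 14699 × 7.106/100 ≈ 1045.
Year 2016: gap = -2.2 × (8.78 - 5.33) = -7.59%, loss ≈ 14699 × 7.59/100 ≈ 1116.
Year 2017: gap = -2.2 × (6.64 - 5.33) = -2.882%, loss ≈ 14699 × 2.882/100 ≈ 424.
Year 2018: gap = -2.2 × (8.22 - 5.33) = -6.358%, loss ≈ 14699 × 6.358/100 ≈ 935.
Total lost output = 1568 + 1045 + 1116 + 424 + 935 = 5088 billion.

$5,088 billion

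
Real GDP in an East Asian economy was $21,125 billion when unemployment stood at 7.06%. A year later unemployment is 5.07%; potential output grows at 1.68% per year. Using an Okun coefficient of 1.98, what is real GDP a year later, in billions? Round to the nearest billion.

$22,312 billion

Δu = 5.07 - 7.06 = -1.99 points.
Okun's law (growth form): g_Y = g_Y* - β × Δu = 1.68 - 1.98 × (-1.99) = 1.68 + 3.9402 = 5.6202%.
Real GDP in the next year = 21125 × (1 + 5.6202/100) = 21125 × 1.056202 ≈ 22312 billion.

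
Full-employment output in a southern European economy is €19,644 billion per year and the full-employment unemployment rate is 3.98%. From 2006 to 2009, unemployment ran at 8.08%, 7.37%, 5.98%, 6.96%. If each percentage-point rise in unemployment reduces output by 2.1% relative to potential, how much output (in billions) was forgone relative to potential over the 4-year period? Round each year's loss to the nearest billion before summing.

Year 2006: gap = -2.1 × (8.08 - 3.98) = -8.61%, loss ≈ 19644 × 8.61/100 ≈ 1691.
Year 2007: gap = -2.1 × (7.37 - 3.98) = -7.119%, loss ≈ 19644 × 7.119/100 ≈ 1398.
Year 2008: gap = -2.1 × (5.98 - 3.98) = -4.2%, loss ≈ 19644 × 4.2/100 ≈ 825.
Year 2009: gap = -2.1 × (6.96 - 3.98) = -6.258%, loss ≈ 19644 × 6.258/100 ≈ 1229.
Total lost output = 1691 + 1398 + 825 + 1229 = 5143 billion.

€5,143 billion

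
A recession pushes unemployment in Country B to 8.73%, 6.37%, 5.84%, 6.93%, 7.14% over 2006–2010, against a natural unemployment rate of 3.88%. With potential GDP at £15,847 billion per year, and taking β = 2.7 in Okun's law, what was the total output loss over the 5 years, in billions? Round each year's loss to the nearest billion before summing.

Year 2006: gap = -2.7 × (8.73 - 3.88) = -13.095%, loss ≈ 15847 × 13.095/100 ≈ 2075.
Year 2007: gap = -2.7 × (6.37 - 3.88) = -6.723%, loss ≈ 15847 × 6.723/100 ≈ 1065.
Year 2008: gap = -2.7 × (5.84 - 3.88) = -5.292%, loss ≈ 15847 × 5.292/100 ≈ 839.
Year 2009: gap = -2.7 × (6.93 - 3.88) = -8.235%, loss ≈ 15847 × 8.235/100 ≈ 1305.
Year 2010: gap = -2.7 × (7.14 - 3.88) = -8.802%, loss ≈ 15847 × 8.802/100 ≈ 1395.
Total lost output = 2075 + 1065 + 839 + 1305 + 1395 = 6679 billion.

£6,679 billion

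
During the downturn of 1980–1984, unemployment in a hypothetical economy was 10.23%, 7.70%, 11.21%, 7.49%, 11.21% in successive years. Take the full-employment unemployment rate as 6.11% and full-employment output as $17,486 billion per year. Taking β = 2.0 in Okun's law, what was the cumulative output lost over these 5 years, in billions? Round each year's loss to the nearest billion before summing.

$6,048 billion

Year 1980: gap = -2.0 × (10.23 - 6.11) = -8.24%, loss ≈ 17486 × 8.24/100 ≈ 1441.
Year 1981: gap = -2.0 × (7.7 - 6.11) = -3.18%, loss ≈ 17486 × 3.18/100 ≈ 556.
Year 1982: gap = -2.0 × (11.21 - 6.11) = -10.2%, loss ≈ 17486 × 10.2/100 ≈ 1784.
Year 1983: gap = -2.0 × (7.49 - 6.11) = -2.76%, loss ≈ 17486 × 2.76/100 ≈ 483.
Year 1984: gap = -2.0 × (11.21 - 6.11) = -10.2%, loss ≈ 17486 × 10.2/100 ≈ 1784.
Total lost output = 1441 + 556 + 1784 + 483 + 1784 = 6048 billion.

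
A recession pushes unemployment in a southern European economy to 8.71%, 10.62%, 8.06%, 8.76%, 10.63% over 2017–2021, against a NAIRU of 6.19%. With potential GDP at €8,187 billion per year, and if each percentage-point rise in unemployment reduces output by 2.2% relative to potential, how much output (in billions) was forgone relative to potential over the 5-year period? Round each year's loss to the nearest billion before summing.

€2,852 billion

Year 2017: gap = -2.2 × (8.71 - 6.19) = -5.544%, loss ≈ 8187 × 5.544/100 ≈ 454.
Year 2018: gap = -2.2 × (10.62 - 6.19) = -9.746%, loss ≈ 8187 × 9.746/100 ≈ 798.
Year 2019: gap = -2.2 × (8.06 - 6.19) = -4.114%, loss ≈ 8187 × 4.114/100 ≈ 337.
Year 2020: gap = -2.2 × (8.76 - 6.19) = -5.654%, loss ≈ 8187 × 5.654/100 ≈ 463.
Year 2021: gap = -2.2 × (10.63 - 6.19) = -9.768%, loss ≈ 8187 × 9.768/100 ≈ 800.
Total lost output = 454 + 798 + 337 + 463 + 800 = 2852 billion.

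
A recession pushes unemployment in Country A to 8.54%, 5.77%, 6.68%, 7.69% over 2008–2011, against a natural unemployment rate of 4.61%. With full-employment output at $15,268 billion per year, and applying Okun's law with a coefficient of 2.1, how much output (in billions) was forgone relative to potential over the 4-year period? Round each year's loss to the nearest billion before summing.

$3,284 billion

Year 2008: gap = -2.1 × (8.54 - 4.61) = -8.253%, loss ≈ 15268 × 8.253/100 ≈ 1260.
Year 2009: gap = -2.1 × (5.77 - 4.61) = -2.436%, loss ≈ 15268 × 2.436/100 ≈ 372.
Year 2010: gap = -2.1 × (6.68 - 4.61) = -4.347%, loss ≈ 15268 × 4.347/100 ≈ 664.
Year 2011: gap = -2.1 × (7.69 - 4.61) = -6.468%, loss ≈ 15268 × 6.468/100 ≈ 988.
Total lost output = 1260 + 372 + 664 + 988 = 3284 billion.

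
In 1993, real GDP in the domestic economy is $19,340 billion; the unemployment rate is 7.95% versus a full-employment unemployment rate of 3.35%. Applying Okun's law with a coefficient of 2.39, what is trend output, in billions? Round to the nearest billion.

$21,729 billion

Unemployment gap = 7.95 - 3.35 = 4.6 points, so output gap = -2.39 × 4.6 = -10.994%.
Since Y = Y* × (1 + gap/100), Y* = 19340/0.89006 ≈ 21729 billion.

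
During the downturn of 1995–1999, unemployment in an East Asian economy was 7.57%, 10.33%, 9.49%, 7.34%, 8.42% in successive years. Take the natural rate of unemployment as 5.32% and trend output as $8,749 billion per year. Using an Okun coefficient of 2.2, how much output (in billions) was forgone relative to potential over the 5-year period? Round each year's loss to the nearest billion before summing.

$3,186 billion

Year 1995: gap = -2.2 × (7.57 - 5.32) = -4.95%, loss ≈ 8749 × 4.95/100 ≈ 433.
Year 1996: gap = -2.2 × (10.33 - 5.32) = -11.022%, loss ≈ 8749 × 11.022/100 ≈ 964.
Year 1997: gap = -2.2 × (9.49 - 5.32) = -9.174%, loss ≈ 8749 × 9.174/100 ≈ 803.
Year 1998: gap = -2.2 × (7.34 - 5.32) = -4.444%, loss ≈ 8749 × 4.444/100 ≈ 389.
Year 1999: gap = -2.2 × (8.42 - 5.32) = -6.82%, loss ≈ 8749 × 6.82/100 ≈ 597.
Total lost output = 433 + 964 + 803 + 389 + 597 = 3186 billion.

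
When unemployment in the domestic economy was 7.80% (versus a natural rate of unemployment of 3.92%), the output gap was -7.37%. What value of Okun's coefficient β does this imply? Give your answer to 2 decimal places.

β ≈ 1.90

Okun's law: output gap = -β × (u - u*).
-7.37 = -β × (7.8 - 3.92) = -β × 3.88, so β = 7.37/3.88 = 1.90.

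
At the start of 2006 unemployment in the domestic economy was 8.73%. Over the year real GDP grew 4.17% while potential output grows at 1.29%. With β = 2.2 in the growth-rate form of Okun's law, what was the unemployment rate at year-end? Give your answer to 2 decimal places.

7.42%

Growth-rate Okun's law: g_Y = g_Y* - β × Δu, so Δu = (g_Y* - g_Y)/β.
Δu = (1.29 - 4.17)/2.2 = -2.88/2.2 = -1.31 percentage points.
Year-end unemployment = 8.73 - 1.31 = 7.42%.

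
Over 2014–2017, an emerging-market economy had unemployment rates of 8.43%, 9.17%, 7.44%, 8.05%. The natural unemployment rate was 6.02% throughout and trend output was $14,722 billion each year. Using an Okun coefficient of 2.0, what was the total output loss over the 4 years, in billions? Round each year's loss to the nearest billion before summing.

$2,653 billion

Year 2014: gap = -2.0 × (8.43 - 6.02) = -4.82%, loss ≈ 14722 × 4.82/100 ≈ 710.
Year 2015: gap = -2.0 × (9.17 - 6.02) = -6.3%, loss ≈ 14722 × 6.3/100 ≈ 927.
Year 2016: gap = -2.0 × (7.44 - 6.02) = -2.84%, loss ≈ 14722 × 2.84/100 ≈ 418.
Year 2017: gap = -2.0 × (8.05 - 6.02) = -4.06%, loss ≈ 14722 × 4.06/100 ≈ 598.
Total lost output = 710 + 927 + 418 + 598 = 2653 billion.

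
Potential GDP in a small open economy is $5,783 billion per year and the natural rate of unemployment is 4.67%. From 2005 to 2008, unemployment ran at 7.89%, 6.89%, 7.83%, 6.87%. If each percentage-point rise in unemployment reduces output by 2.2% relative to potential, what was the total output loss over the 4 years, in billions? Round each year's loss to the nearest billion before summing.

Year 2005: gap = -2.2 × (7.89 - 4.67) = -7.084%, loss ≈ 5783 × 7.084/100 ≈ 410.
Year 2006: gap = -2.2 × (6.89 - 4.67) = -4.884%, loss ≈ 5783 × 4.884/100 ≈ 282.
Year 2007: gap = -2.2 × (7.83 - 4.67) = -6.952%, loss ≈ 5783 × 6.952/100 ≈ 402.
Year 2008: gap = -2.2 × (6.87 - 4.67) = -4.84%, loss ≈ 5783 × 4.84/100 ≈ 280.
Total lost output = 410 + 282 + 402 + 280 = 1374 billion.

$1,374 billion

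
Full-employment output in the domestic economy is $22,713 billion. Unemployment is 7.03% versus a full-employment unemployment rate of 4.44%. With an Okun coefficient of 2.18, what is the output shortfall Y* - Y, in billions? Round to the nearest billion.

$1,282 billion

Output gap = -2.18 × (7.03 - 4.44) = -2.18 × 2.59 = -5.6462%.
Actual GDP ≈ 22713 × 0.943538 ≈ 21431 billion, so the shortfall is 22713 - 21431 = 1282 billion.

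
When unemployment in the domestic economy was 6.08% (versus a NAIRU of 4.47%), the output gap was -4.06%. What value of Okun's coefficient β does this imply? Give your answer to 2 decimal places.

β ≈ 2.52

Okun's law: output gap = -β × (u - u*).
-4.06 = -β × (6.08 - 4.47) = -β × 1.61, so β = 4.06/1.61 = 2.52.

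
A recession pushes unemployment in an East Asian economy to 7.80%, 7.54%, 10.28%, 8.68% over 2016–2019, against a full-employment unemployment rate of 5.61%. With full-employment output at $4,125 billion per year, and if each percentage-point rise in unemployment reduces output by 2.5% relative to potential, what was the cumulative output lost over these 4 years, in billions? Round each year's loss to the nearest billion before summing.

Year 2016: gap = -2.5 × (7.8 - 5.61) = -5.475%, loss ≈ 4125 × 5.475/100 ≈ 226.
Year 2017: gap = -2.5 × (7.54 - 5.61) = -4.825%, loss ≈ 4125 × 4.825/100 ≈ 199.
Year 2018: gap = -2.5 × (10.28 - 5.61) = -11.675%, loss ≈ 4125 × 11.675/100 ≈ 482.
Year 2019: gap = -2.5 × (8.68 - 5.61) = -7.675%, loss ≈ 4125 × 7.675/100 ≈ 317.
Total lost output = 226 + 199 + 482 + 317 = 1224 billion.

$1,224 billion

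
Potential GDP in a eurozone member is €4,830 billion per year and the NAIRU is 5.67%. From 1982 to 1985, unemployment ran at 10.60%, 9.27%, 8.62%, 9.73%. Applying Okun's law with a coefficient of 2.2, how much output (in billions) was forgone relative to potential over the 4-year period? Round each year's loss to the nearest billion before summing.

Year 1982: gap = -2.2 × (10.6 - 5.67) = -10.846%, loss ≈ 4830 × 10.846/100 ≈ 524.
Year 1983: gap = -2.2 × (9.27 - 5.67) = -7.92%, loss ≈ 4830 × 7.92/100 ≈ 383.
Year 1984: gap = -2.2 × (8.62 - 5.67) = -6.49%, loss ≈ 4830 × 6.49/100 ≈ 313.
Year 1985: gap = -2.2 × (9.73 - 5.67) = -8.932%, loss ≈ 4830 × 8.932/100 ≈ 431.
Total lost output = 524 + 383 + 313 + 431 = 1651 billion.

€1,651 billion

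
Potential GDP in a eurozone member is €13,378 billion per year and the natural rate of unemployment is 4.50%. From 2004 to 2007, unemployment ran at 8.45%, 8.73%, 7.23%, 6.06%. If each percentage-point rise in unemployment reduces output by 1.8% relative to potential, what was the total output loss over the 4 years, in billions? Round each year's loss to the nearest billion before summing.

Year 2004: gap = -1.8 × (8.45 - 4.5) = -7.11%, loss ≈ 13378 × 7.11/100 ≈ 951.
Year 2005: gap = -1.8 × (8.73 - 4.5) = -7.614%, loss ≈ 13378 × 7.614/100 ≈ 1019.
Year 2006: gap = -1.8 × (7.23 - 4.5) = -4.914%, loss ≈ 13378 × 4.914/100 ≈ 657.
Year 2007: gap = -1.8 × (6.06 - 4.5) = -2.808%, loss ≈ 13378 × 2.808/100 ≈ 376.
Total lost output = 951 + 1019 + 657 + 376 = 3003 billion.

€3,003 billion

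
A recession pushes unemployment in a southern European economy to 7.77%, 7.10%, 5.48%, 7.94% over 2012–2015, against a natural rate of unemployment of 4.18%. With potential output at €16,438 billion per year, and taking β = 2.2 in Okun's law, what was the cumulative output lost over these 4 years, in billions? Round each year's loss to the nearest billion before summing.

€4,184 billion

Year 2012: gap = -2.2 × (7.77 - 4.18) = -7.898%, loss ≈ 16438 × 7.898/100 ≈ 1298.
Year 2013: gap = -2.2 × (7.1 - 4.18) = -6.424%, loss ≈ 16438 × 6.424/100 ≈ 1056.
Year 2014: gap = -2.2 × (5.48 - 4.18) = -2.86%, loss ≈ 16438 × 2.86/100 ≈ 470.
Year 2015: gap = -2.2 × (7.94 - 4.18) = -8.272%, loss ≈ 16438 × 8.272/100 ≈ 1360.
Total lost output = 1298 + 1056 + 470 + 1360 = 4184 billion.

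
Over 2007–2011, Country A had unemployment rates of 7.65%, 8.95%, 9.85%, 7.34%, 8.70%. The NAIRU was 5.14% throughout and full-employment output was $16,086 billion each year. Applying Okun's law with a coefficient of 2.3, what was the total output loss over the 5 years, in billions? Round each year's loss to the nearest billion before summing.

$6,213 billion

Year 2007: gap = -2.3 × (7.65 - 5.14) = -5.773%, loss ≈ 16086 × 5.773/100 ≈ 929.
Year 2008: gap = -2.3 × (8.95 - 5.14) = -8.763%, loss ≈ 16086 × 8.763/100 ≈ 1410.
Year 2009: gap = -2.3 × (9.85 - 5.14) = -10.833%, loss ≈ 16086 × 10.833/100 ≈ 1743.
Year 2010: gap = -2.3 × (7.34 - 5.14) = -5.06%, loss ≈ 16086 × 5.06/100 ≈ 814.
Year 2011: gap = -2.3 × (8.7 - 5.14) = -8.188%, loss ≈ 16086 × 8.188/100 ≈ 1317.
Total lost output = 929 + 1410 + 1743 + 814 + 1317 = 6213 billion.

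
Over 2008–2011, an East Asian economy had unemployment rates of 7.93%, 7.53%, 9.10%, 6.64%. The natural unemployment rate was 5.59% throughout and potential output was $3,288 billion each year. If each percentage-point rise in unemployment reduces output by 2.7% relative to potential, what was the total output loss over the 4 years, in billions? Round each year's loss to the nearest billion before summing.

Year 2008: gap = -2.7 × (7.93 - 5.59) = -6.318%, loss ≈ 3288 × 6.318/100 ≈ 208.
Year 2009: gap = -2.7 × (7.53 - 5.59) = -5.238%, loss ≈ 3288 × 5.238/100 ≈ 172.
Year 2010: gap = -2.7 × (9.1 - 5.59) = -9.477%, loss ≈ 3288 × 9.477/100 ≈ 312.
Year 2011: gap = -2.7 × (6.64 - 5.59) = -2.835%, loss ≈ 3288 × 2.835/100 ≈ 93.
Total lost output = 208 + 172 + 312 + 93 = 785 billion.

$785 billion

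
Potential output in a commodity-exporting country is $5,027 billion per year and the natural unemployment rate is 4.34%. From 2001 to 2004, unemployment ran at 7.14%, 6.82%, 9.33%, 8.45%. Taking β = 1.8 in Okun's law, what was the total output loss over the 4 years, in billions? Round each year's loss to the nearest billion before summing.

Year 2001: gap = -1.8 × (7.14 - 4.34) = -5.04%, loss ≈ 5027 × 5.04/100 ≈ 253.
Year 2002: gap = -1.8 × (6.82 - 4.34) = -4.464%, loss ≈ 5027 × 4.464/100 ≈ 224.
Year 2003: gap = -1.8 × (9.33 - 4.34) = -8.982%, loss ≈ 5027 × 8.982/100 ≈ 452.
Year 2004: gap = -1.8 × (8.45 - 4.34) = -7.398%, loss ≈ 5027 × 7.398/100 ≈ 372.
Total lost output = 253 + 224 + 452 + 372 = 1301 billion.

$1,301 billion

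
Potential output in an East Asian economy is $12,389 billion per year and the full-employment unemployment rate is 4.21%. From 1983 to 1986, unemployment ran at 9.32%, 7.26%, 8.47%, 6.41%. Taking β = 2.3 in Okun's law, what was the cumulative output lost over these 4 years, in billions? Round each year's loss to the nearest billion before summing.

$4,166 billion

Year 1983: gap = -2.3 × (9.32 - 4.21) = -11.753%, loss ≈ 12389 × 11.753/100 ≈ 1456.
Year 1984: gap = -2.3 × (7.26 - 4.21) = -7.015%, loss ≈ 12389 × 7.015/100 ≈ 869.
Year 1985: gap = -2.3 × (8.47 - 4.21) = -9.798%, loss ≈ 12389 × 9.798/100 ≈ 1214.
Year 1986: gap = -2.3 × (6.41 - 4.21) = -5.06%, loss ≈ 12389 × 5.06/100 ≈ 627.
Total lost output = 1456 + 869 + 1214 + 627 = 4166 billion.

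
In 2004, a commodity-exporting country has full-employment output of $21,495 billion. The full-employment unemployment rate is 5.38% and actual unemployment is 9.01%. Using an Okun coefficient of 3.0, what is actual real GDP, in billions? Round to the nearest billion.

Unemployment gap = 9.01 - 5.38 = 3.63 points, so the output gap is -3 × 3.63 = -10.89%.
Actual GDP = 21495 × (1 - 10.89/100) = 21495 × 0.8911 ≈ 19154 billion.

$19,154 billion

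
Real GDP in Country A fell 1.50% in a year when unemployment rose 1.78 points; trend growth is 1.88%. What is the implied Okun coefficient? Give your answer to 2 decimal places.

β ≈ 1.90

Growth form: g_Y = g_Y* - β × Δu, so β = (g_Y* - g_Y)/Δu.
β = (1.88 + 1.5)/1.78 = 3.38/1.78 = 1.90.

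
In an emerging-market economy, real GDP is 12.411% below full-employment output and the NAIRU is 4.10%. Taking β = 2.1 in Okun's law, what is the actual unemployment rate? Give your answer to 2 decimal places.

From Okun's law, u - u* = -(output gap)/β = -(-12.411)/2.1 = 5.91 points.
So u = 4.1 + 5.91 = 10.01%.

10.01%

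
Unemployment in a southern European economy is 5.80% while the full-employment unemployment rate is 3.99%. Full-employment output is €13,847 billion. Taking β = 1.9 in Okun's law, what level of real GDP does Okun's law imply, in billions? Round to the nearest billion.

€13,371 billion

Unemployment gap = 5.8 - 3.99 = 1.81 points, so the output gap is -1.9 × 1.81 = -3.439%.
Actual GDP = 13847 × (1 - 3.439/100) = 13847 × 0.96561 ≈ 13371 billion.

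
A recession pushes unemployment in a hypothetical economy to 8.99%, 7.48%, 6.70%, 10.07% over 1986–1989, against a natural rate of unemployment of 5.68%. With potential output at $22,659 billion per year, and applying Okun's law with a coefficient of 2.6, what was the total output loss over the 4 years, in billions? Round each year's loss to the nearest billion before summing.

$6,197 billion

Year 1986: gap = -2.6 × (8.99 - 5.68) = -8.606%, loss ≈ 22659 × 8.606/100 ≈ 1950.
Year 1987: gap = -2.6 × (7.48 - 5.68) = -4.68%, loss ≈ 22659 × 4.68/100 ≈ 1060.
Year 1988: gap = -2.6 × (6.7 - 5.68) = -2.652%, loss ≈ 22659 × 2.652/100 ≈ 601.
Year 1989: gap = -2.6 × (10.07 - 5.68) = -11.414%, loss ≈ 22659 × 11.414/100 ≈ 2586.
Total lost output = 1950 + 1060 + 601 + 2586 = 6197 billion.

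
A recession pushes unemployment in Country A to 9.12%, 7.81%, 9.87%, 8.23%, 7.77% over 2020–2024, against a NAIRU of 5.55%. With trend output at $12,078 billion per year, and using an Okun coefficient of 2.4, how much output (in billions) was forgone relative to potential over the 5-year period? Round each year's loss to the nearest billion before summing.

Year 2020: gap = -2.4 × (9.12 - 5.55) = -8.568%, loss ≈ 12078 × 8.568/100 ≈ 1035.
Year 2021: gap = -2.4 × (7.81 - 5.55) = -5.424%, loss ≈ 12078 × 5.424/100 ≈ 655.
Year 2022: gap = -2.4 × (9.87 - 5.55) = -10.368%, loss ≈ 12078 × 10.368/100 ≈ 1252.
Year 2023: gap = -2.4 × (8.23 - 5.55) = -6.432%, loss ≈ 12078 × 6.432/100 ≈ 777.
Year 2024: gap = -2.4 × (7.77 - 5.55) = -5.328%, loss ≈ 12078 × 5.328/100 ≈ 644.
Total lost output = 1035 + 655 + 1252 + 777 + 644 = 4363 billion.

$4,363 billion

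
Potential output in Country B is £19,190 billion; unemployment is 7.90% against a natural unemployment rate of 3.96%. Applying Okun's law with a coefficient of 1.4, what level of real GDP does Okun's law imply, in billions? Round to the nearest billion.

Unemployment gap = 7.9 - 3.96 = 3.94 points, so the output gap is -1.4 × 3.94 = -5.516%.
Actual GDP = 19190 × (1 - 5.516/100) = 19190 × 0.94484 ≈ 18131 billion.

£18,131 billion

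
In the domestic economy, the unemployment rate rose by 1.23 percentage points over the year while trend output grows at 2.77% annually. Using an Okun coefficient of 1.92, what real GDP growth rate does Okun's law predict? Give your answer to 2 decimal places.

0.41%

Growth-rate Okun's law: g_Y = g_Y* - β × Δu.
g_Y = 2.77 - 1.92 × (1.23) = 2.77 - 2.3616 = 0.4084%, i.e. 0.41% to 2 d.p.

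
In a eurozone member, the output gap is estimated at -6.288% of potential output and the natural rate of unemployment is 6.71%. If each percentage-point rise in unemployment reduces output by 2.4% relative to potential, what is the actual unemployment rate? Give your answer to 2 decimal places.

From Okun's law, u - u* = -(output gap)/β = -(-6.288)/2.4 = 2.62 points.
So u = 6.71 + 2.62 = 9.33%.

9.33%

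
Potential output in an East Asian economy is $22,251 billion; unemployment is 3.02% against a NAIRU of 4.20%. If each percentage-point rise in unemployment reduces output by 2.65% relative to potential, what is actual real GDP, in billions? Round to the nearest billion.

Unemployment gap = 3.02 - 4.2 = -1.18 points, so the output gap is -2.65 × (-1.18) = 3.127%.
Actual GDP = 22251 × (1 + 3.127/100) = 22251 × 1.03127 ≈ 22947 billion.

$22,947 billion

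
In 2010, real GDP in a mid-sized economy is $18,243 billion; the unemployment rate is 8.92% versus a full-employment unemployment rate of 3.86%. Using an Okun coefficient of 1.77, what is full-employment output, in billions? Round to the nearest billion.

$20,038 billion

Unemployment gap = 8.92 - 3.86 = 5.06 points, so output gap = -1.77 × 5.06 = -8.9562%.
Since Y = Y* × (1 + gap/100), Y* = 18243/0.910438 ≈ 20038 billion.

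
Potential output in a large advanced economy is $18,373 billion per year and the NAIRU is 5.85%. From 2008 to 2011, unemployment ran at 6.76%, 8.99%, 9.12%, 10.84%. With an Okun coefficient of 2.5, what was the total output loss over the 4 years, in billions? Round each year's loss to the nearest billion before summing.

Year 2008: gap = -2.5 × (6.76 - 5.85) = -2.275%, loss ≈ 18373 × 2.275/100 ≈ 418.
Year 2009: gap = -2.5 × (8.99 - 5.85) = -7.85%, loss ≈ 18373 × 7.85/100 ≈ 1442.
Year 2010: gap = -2.5 × (9.12 - 5.85) = -8.175%, loss ≈ 18373 × 8.175/100 ≈ 1502.
Year 2011: gap = -2.5 × (10.84 - 5.85) = -12.475%, loss ≈ 18373 × 12.475/100 ≈ 2292.
Total lost output = 418 + 1442 + 1502 + 2292 = 5654 billion.

$5,654 billion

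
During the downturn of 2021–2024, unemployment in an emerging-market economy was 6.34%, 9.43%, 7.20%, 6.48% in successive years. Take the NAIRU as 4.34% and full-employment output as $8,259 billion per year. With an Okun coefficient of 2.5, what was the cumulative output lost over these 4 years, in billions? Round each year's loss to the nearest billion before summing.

Year 2021: gap = -2.5 × (6.34 - 4.34) = -5%, loss ≈ 8259 × 5/100 ≈ 413.
Year 2022: gap = -2.5 × (9.43 - 4.34) = -12.725%, loss ≈ 8259 × 12.725/100 ≈ 1051.
Year 2023: gap = -2.5 × (7.2 - 4.34) = -7.15%, loss ≈ 8259 × 7.15/100 ≈ 591.
Year 2024: gap = -2.5 × (6.48 - 4.34) = -5.35%, loss ≈ 8259 × 5.35/100 ≈ 442.
Total lost output = 413 + 1051 + 591 + 442 = 2497 billion.

$2,497 billion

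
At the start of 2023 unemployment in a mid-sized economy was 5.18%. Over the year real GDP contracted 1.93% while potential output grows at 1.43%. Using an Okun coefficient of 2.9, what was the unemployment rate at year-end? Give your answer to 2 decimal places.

6.34%

Growth-rate Okun's law: g_Y = g_Y* - β × Δu, so Δu = (g_Y* - g_Y)/β.
Δu = (1.43 + 1.93)/2.9 = 3.36/2.9 = 1.16 percentage points.
Year-end unemployment = 5.18 + 1.16 = 6.34%.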